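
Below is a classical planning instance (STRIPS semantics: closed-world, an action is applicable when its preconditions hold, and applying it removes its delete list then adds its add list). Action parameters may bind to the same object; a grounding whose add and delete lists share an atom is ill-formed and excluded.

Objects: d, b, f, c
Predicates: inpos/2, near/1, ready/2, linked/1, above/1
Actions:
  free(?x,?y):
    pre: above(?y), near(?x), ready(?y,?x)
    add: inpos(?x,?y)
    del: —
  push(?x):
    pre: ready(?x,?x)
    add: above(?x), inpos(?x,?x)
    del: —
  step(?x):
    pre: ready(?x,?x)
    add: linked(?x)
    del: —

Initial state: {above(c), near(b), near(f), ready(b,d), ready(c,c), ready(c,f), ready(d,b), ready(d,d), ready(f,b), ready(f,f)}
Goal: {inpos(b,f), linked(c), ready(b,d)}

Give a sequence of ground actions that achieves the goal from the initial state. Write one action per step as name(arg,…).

push(f); free(b,f); step(c)

1. push(f)  →  {above(c), above(f), inpos(f,f), near(b), near(f), ready(b,d), ready(c,c), ready(c,f), ready(d,b), ready(d,d), ready(f,b), ready(f,f)}
2. free(b,f)  →  {above(c), above(f), inpos(b,f), inpos(f,f), near(b), near(f), ready(b,d), ready(c,c), ready(c,f), ready(d,b), ready(d,d), ready(f,b), ready(f,f)}
3. step(c)  →  {above(c), above(f), inpos(b,f), inpos(f,f), linked(c), near(b), near(f), ready(b,d), ready(c,c), ready(c,f), ready(d,b), ready(d,d), ready(f,b), ready(f,f)}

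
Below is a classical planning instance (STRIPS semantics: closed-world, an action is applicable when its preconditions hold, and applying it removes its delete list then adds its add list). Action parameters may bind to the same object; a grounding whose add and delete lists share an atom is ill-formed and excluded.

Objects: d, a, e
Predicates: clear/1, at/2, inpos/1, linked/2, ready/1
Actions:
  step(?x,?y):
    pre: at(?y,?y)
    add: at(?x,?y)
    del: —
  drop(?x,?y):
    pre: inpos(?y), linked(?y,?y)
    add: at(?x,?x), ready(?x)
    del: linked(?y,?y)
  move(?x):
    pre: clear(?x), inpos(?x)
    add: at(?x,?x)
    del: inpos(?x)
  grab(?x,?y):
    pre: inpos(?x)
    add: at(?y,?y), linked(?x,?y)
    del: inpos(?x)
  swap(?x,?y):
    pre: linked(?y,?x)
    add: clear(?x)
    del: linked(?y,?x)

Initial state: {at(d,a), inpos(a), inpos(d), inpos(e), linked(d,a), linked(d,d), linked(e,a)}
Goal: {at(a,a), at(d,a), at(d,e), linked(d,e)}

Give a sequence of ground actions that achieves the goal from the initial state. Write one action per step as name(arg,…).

1. drop(a,d)  →  {at(a,a), at(d,a), inpos(a), inpos(d), inpos(e), linked(d,a), linked(e,a), ready(a)}
2. grab(d,e)  →  {at(a,a), at(d,a), at(e,e), inpos(a), inpos(e), linked(d,a), linked(d,e), linked(e,a), ready(a)}
3. step(d,e)  →  {at(a,a), at(d,a), at(d,e), at(e,e), inpos(a), inpos(e), linked(d,a), linked(d,e), linked(e,a), ready(a)}

drop(a,d); grab(d,e); step(d,e)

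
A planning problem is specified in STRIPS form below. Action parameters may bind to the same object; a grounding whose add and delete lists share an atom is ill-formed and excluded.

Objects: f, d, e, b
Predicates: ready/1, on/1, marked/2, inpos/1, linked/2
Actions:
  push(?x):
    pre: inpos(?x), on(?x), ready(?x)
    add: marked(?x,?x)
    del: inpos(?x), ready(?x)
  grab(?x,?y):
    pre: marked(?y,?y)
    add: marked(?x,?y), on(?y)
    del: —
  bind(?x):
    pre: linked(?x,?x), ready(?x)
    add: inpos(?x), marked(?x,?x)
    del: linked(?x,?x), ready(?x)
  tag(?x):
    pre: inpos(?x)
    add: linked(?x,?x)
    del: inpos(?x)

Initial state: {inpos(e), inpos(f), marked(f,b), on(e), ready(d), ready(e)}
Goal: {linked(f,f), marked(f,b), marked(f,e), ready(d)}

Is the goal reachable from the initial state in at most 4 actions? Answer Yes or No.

1. push(e)  →  {inpos(f), marked(e,e), marked(f,b), on(e), ready(d)}
2. grab(f,e)  →  {inpos(f), marked(e,e), marked(f,b), marked(f,e), on(e), ready(d)}
3. tag(f)  →  {linked(f,f), marked(e,e), marked(f,b), marked(f,e), on(e), ready(d)}
optimal plan length = 3; 3 ≤ 4

Yes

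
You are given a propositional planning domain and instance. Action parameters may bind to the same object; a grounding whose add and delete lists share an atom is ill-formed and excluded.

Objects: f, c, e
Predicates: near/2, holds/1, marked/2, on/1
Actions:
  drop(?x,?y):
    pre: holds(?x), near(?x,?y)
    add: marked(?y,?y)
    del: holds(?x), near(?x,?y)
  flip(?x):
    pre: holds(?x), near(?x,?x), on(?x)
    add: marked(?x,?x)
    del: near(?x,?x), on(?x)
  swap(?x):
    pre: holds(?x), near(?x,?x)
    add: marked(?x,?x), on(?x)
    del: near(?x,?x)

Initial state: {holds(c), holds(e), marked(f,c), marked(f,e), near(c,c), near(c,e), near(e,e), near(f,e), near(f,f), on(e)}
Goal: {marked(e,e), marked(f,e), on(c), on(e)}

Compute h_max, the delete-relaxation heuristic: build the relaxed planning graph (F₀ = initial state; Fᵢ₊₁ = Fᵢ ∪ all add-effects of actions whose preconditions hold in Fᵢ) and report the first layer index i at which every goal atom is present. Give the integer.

F0 = init (10 atoms)
F1 = F0 ∪ {marked(c,c), marked(e,e), on(c)}  (13 atoms)
goal ⊆ F1  ⇒  h_max = 1

1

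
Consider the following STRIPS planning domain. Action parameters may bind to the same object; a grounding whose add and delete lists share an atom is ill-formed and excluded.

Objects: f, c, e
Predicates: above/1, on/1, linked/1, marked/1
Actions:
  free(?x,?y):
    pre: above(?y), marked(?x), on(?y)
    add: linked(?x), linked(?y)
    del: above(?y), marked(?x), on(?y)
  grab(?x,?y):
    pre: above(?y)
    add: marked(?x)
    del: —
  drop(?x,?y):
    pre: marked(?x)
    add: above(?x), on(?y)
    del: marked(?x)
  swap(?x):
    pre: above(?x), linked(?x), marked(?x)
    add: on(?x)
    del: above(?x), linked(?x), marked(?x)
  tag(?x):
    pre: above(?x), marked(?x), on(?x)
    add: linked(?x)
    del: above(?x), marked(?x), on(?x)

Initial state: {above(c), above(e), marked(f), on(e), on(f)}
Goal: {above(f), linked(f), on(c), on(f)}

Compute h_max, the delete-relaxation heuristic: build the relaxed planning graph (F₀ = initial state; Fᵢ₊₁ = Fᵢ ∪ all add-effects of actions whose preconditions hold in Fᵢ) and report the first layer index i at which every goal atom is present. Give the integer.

F0 = init (5 atoms)
F1 = F0 ∪ {above(f), linked(e), linked(f), marked(c), marked(e), on(c)}  (11 atoms)
goal ⊆ F1  ⇒  h_max = 1

1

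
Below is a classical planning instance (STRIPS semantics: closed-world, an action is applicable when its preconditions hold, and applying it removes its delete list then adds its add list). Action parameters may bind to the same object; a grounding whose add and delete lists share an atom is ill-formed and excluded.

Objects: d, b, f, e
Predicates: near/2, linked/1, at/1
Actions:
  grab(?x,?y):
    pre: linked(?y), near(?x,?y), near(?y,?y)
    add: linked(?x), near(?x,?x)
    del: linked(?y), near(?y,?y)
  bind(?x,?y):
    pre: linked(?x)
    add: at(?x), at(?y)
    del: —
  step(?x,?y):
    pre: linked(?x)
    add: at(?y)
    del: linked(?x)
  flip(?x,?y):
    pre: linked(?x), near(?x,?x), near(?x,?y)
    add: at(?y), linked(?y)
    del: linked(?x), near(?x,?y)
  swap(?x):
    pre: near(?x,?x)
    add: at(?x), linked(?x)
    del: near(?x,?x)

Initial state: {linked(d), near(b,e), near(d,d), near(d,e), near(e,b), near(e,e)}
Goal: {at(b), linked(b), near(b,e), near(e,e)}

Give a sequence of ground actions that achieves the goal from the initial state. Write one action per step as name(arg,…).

1. flip(d,e)  →  {at(e), linked(e), near(b,e), near(d,d), near(e,b), near(e,e)}
2. flip(e,b)  →  {at(b), at(e), linked(b), near(b,e), near(d,d), near(e,e)}

flip(d,e); flip(e,b)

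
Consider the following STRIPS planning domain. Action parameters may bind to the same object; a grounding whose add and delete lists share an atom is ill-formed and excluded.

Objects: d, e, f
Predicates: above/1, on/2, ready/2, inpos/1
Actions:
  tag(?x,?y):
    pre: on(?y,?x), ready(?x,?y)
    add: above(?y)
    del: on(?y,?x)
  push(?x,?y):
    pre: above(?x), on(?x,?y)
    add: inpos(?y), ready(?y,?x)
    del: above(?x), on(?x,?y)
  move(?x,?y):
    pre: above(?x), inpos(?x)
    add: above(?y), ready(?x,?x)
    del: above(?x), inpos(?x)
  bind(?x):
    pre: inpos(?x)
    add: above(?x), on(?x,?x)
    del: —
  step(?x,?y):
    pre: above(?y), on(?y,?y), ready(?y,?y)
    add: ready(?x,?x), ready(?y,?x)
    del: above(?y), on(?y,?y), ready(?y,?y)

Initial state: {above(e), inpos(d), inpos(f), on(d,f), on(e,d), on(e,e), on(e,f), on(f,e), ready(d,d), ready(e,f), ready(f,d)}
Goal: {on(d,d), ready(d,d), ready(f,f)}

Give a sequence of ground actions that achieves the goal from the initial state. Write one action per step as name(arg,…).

1. tag(e,f)  →  {above(e), above(f), inpos(d), inpos(f), on(d,f), on(e,d), on(e,e), on(e,f), ready(d,d), ready(e,f), ready(f,d)}
2. move(f,d)  →  {above(d), above(e), inpos(d), on(d,f), on(e,d), on(e,e), on(e,f), ready(d,d), ready(e,f), ready(f,d), ready(f,f)}
3. bind(d)  →  {above(d), above(e), inpos(d), on(d,d), on(d,f), on(e,d), on(e,e), on(e,f), ready(d,d), ready(e,f), ready(f,d), ready(f,f)}

tag(e,f); move(f,d); bind(d)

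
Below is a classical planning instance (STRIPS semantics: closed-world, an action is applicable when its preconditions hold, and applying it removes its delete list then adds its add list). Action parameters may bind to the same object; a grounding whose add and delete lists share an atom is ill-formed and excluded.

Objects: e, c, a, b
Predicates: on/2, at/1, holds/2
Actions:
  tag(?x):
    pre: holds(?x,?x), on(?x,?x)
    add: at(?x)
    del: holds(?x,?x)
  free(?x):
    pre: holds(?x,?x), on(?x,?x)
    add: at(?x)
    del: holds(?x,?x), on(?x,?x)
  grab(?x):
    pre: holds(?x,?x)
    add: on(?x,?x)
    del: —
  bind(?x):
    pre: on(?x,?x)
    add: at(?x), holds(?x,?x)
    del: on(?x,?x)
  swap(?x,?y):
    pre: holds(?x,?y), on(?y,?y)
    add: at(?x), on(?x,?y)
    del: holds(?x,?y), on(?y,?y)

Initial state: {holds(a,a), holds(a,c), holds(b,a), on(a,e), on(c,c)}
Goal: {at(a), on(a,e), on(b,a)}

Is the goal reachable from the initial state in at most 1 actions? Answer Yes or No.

No

1. grab(a)  →  {holds(a,a), holds(a,c), holds(b,a), on(a,a), on(a,e), on(c,c)}
2. tag(a)  →  {at(a), holds(a,c), holds(b,a), on(a,a), on(a,e), on(c,c)}
3. swap(b,a)  →  {at(a), at(b), holds(a,c), on(a,e), on(b,a), on(c,c)}
optimal plan length = 3; 3 > 1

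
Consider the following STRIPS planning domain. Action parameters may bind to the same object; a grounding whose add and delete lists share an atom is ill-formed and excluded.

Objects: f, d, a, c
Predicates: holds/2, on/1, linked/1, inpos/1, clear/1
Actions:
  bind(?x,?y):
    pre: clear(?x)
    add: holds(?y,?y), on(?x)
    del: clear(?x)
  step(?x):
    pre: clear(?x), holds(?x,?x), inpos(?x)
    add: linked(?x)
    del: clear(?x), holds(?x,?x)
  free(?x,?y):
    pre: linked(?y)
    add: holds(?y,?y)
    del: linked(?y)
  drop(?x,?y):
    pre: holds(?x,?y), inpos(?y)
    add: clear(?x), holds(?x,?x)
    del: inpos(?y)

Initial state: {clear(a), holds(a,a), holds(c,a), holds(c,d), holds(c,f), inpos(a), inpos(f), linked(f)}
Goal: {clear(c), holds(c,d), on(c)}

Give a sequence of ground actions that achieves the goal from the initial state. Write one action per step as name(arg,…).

drop(c,f); bind(c,f); drop(c,a)

1. drop(c,f)  →  {clear(a), clear(c), holds(a,a), holds(c,a), holds(c,c), holds(c,d), holds(c,f), inpos(a), linked(f)}
2. bind(c,f)  →  {clear(a), holds(a,a), holds(c,a), holds(c,c), holds(c,d), holds(c,f), holds(f,f), inpos(a), linked(f), on(c)}
3. drop(c,a)  →  {clear(a), clear(c), holds(a,a), holds(c,a), holds(c,c), holds(c,d), holds(c,f), holds(f,f), linked(f), on(c)}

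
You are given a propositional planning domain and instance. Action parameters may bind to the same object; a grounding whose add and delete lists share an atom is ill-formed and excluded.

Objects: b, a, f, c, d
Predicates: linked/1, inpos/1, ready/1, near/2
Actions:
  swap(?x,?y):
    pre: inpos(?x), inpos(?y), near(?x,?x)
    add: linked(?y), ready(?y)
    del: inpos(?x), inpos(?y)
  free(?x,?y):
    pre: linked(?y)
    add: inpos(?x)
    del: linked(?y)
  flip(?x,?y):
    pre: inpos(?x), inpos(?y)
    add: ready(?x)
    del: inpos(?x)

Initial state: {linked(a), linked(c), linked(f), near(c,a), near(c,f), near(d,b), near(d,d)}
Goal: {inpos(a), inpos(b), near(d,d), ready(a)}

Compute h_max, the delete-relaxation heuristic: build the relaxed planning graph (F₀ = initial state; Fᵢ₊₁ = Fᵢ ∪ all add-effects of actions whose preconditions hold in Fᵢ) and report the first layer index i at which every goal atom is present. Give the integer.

F0 = init (7 atoms)
F1 = F0 ∪ {inpos(a), inpos(b), inpos(c), inpos(d), inpos(f)}  (12 atoms)
F2 = F1 ∪ {linked(b), linked(d), ready(a), ready(b), ready(c), ready(d), ready(f)}  (19 atoms)
goal ⊆ F2  ⇒  h_max = 2

2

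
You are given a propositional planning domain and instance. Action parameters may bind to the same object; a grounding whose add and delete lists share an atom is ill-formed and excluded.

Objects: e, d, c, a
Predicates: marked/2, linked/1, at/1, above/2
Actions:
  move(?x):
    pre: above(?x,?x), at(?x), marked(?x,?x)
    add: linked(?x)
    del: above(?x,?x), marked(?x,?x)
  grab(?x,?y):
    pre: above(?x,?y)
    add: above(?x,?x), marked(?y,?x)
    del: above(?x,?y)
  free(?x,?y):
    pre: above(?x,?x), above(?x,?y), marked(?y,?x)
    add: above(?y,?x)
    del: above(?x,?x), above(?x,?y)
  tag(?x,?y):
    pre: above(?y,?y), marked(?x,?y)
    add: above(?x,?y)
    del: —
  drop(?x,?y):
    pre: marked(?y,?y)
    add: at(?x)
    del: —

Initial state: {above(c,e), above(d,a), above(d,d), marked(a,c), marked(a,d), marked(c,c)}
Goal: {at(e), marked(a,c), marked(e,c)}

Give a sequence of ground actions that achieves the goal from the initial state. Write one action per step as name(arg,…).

1. grab(c,e)  →  {above(c,c), above(d,a), above(d,d), marked(a,c), marked(a,d), marked(c,c), marked(e,c)}
2. drop(e,c)  →  {above(c,c), above(d,a), above(d,d), at(e), marked(a,c), marked(a,d), marked(c,c), marked(e,c)}

grab(c,e); drop(e,c)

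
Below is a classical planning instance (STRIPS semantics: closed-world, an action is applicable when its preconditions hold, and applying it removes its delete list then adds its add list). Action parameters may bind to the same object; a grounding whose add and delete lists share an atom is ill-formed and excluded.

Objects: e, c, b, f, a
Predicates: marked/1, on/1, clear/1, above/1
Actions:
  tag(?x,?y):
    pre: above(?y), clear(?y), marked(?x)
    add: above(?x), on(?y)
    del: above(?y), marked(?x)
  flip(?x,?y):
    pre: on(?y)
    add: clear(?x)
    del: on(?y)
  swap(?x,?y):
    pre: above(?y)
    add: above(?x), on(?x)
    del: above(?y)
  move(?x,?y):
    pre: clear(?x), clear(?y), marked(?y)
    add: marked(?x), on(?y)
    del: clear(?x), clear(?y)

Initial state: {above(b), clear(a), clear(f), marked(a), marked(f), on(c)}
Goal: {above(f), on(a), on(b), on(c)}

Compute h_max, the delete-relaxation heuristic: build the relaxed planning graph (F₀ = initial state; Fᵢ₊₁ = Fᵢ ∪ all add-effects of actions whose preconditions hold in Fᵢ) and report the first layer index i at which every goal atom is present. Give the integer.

2

F0 = init (6 atoms)
F1 = F0 ∪ {above(a), above(c), above(e), above(f), clear(b), clear(c), clear(e), on(a), on(e), on(f)}  (16 atoms)
F2 = F1 ∪ {marked(b), marked(c), marked(e), on(b)}  (20 atoms)
goal ⊆ F2  ⇒  h_max = 2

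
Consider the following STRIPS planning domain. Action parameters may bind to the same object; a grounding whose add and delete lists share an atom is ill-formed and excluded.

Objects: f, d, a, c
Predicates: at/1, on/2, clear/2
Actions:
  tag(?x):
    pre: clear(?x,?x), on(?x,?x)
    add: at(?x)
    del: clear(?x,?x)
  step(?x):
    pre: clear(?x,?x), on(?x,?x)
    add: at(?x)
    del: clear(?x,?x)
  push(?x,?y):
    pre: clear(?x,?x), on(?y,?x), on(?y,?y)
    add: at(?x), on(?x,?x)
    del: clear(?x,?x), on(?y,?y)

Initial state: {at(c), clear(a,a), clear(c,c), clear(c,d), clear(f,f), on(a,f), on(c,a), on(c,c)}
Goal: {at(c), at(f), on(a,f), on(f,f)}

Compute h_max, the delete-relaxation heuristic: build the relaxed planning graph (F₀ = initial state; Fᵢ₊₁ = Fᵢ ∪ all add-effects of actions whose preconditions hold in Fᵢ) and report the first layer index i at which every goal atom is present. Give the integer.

F0 = init (8 atoms)
F1 = F0 ∪ {at(a), on(a,a)}  (10 atoms)
F2 = F1 ∪ {at(f), on(f,f)}  (12 atoms)
goal ⊆ F2  ⇒  h_max = 2

2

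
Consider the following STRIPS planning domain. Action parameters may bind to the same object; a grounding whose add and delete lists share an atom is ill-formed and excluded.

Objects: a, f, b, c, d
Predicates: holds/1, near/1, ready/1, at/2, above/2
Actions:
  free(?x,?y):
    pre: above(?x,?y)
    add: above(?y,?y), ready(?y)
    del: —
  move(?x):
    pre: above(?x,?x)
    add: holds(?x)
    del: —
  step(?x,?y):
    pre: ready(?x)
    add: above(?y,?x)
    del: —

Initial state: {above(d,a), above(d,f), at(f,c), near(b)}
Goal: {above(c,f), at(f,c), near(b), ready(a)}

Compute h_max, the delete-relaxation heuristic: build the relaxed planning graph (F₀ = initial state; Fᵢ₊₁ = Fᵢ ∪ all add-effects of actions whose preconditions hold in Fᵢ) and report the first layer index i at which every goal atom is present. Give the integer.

2

F0 = init (4 atoms)
F1 = F0 ∪ {above(a,a), above(f,f), ready(a), ready(f)}  (8 atoms)
F2 = F1 ∪ {above(a,f), above(b,a), above(b,f), above(c,a), above(c,f), above(f,a), holds(a), holds(f)}  (16 atoms)
goal ⊆ F2  ⇒  h_max = 2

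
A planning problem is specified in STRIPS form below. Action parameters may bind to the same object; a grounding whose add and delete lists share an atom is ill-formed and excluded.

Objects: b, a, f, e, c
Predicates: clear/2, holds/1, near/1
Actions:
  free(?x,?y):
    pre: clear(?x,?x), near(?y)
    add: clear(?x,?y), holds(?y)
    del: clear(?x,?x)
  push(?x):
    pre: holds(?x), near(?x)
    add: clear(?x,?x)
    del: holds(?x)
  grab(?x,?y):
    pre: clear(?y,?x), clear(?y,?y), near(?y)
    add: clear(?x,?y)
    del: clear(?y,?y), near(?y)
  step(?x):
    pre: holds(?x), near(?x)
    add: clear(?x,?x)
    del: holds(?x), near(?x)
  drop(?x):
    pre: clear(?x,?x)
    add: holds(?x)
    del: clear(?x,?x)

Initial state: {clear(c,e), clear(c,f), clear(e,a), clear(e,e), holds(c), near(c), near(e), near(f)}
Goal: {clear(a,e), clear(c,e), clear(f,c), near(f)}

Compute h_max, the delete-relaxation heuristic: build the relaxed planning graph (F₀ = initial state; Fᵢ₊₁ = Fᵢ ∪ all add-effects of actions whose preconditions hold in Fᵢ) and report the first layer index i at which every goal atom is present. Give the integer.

F0 = init (8 atoms)
F1 = F0 ∪ {clear(a,e), clear(c,c), clear(e,c), clear(e,f), holds(e), holds(f)}  (14 atoms)
F2 = F1 ∪ {clear(f,c), clear(f,e), clear(f,f)}  (17 atoms)
goal ⊆ F2  ⇒  h_max = 2

2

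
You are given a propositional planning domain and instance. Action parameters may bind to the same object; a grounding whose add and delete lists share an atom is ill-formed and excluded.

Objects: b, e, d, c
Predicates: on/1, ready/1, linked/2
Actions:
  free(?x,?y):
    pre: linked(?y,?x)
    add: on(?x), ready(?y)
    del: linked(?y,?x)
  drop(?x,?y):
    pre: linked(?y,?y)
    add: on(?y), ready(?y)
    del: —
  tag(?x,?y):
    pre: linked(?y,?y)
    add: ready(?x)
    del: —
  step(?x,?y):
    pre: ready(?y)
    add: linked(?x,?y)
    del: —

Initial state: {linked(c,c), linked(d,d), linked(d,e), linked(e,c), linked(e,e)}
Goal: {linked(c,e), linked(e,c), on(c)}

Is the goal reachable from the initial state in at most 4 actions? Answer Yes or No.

1. free(e,e)  →  {linked(c,c), linked(d,d), linked(d,e), linked(e,c), on(e), ready(e)}
2. free(c,c)  →  {linked(d,d), linked(d,e), linked(e,c), on(c), on(e), ready(c), ready(e)}
3. step(c,e)  →  {linked(c,e), linked(d,d), linked(d,e), linked(e,c), on(c), on(e), ready(c), ready(e)}
optimal plan length = 3; 3 ≤ 4

Yes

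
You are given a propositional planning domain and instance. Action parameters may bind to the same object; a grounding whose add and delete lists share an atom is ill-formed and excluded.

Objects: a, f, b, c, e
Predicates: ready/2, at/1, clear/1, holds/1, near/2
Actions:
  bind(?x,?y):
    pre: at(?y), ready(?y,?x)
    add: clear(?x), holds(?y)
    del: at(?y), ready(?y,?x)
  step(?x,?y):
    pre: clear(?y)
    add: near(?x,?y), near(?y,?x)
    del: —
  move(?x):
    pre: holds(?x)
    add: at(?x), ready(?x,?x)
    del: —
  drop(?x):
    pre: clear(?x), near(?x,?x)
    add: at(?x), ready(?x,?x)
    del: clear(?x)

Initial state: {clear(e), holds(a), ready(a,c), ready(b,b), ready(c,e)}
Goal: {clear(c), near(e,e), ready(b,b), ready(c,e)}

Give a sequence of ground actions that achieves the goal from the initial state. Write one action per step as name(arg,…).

step(e,e); move(a); bind(c,a)

1. step(e,e)  →  {clear(e), holds(a), near(e,e), ready(a,c), ready(b,b), ready(c,e)}
2. move(a)  →  {at(a), clear(e), holds(a), near(e,e), ready(a,a), ready(a,c), ready(b,b), ready(c,e)}
3. bind(c,a)  →  {clear(c), clear(e), holds(a), near(e,e), ready(a,a), ready(b,b), ready(c,e)}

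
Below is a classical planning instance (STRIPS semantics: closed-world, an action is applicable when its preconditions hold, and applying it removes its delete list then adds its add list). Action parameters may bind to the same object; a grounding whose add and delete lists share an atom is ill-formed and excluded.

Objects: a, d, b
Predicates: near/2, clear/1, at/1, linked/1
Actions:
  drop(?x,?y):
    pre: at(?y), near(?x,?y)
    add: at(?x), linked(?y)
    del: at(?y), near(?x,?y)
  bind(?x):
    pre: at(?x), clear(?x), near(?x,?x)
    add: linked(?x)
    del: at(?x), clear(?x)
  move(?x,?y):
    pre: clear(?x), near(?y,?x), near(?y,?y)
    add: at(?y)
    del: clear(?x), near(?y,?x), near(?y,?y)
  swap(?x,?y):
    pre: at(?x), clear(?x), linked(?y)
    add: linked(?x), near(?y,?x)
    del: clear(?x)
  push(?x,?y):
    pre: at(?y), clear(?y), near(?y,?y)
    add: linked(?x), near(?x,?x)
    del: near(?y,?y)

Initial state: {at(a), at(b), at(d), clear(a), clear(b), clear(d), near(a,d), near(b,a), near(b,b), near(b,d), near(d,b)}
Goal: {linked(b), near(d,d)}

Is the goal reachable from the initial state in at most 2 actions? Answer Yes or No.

1. push(d,b)  →  {at(a), at(b), at(d), clear(a), clear(b), clear(d), linked(d), near(a,d), near(b,a), near(b,d), near(d,b), near(d,d)}
2. drop(d,b)  →  {at(a), at(d), clear(a), clear(b), clear(d), linked(b), linked(d), near(a,d), near(b,a), near(b,d), near(d,d)}
optimal plan length = 2; 2 ≤ 2

Yes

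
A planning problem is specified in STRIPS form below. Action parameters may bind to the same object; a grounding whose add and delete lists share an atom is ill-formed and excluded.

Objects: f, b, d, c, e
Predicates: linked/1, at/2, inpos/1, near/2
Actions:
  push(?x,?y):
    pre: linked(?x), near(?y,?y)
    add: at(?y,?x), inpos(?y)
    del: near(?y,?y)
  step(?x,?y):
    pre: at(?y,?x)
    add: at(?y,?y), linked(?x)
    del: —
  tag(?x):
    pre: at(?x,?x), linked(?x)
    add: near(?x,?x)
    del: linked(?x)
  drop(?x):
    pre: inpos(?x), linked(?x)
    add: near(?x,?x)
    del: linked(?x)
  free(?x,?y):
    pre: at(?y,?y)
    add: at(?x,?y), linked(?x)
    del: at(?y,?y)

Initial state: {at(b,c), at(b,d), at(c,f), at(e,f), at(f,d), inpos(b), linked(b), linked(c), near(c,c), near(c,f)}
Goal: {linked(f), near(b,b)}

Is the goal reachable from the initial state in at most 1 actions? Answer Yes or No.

1. step(f,c)  →  {at(b,c), at(b,d), at(c,c), at(c,f), at(e,f), at(f,d), inpos(b), linked(b), linked(c), linked(f), near(c,c), near(c,f)}
2. drop(b)  →  {at(b,c), at(b,d), at(c,c), at(c,f), at(e,f), at(f,d), inpos(b), linked(c), linked(f), near(b,b), near(c,c), near(c,f)}
optimal plan length = 2; 2 > 1

No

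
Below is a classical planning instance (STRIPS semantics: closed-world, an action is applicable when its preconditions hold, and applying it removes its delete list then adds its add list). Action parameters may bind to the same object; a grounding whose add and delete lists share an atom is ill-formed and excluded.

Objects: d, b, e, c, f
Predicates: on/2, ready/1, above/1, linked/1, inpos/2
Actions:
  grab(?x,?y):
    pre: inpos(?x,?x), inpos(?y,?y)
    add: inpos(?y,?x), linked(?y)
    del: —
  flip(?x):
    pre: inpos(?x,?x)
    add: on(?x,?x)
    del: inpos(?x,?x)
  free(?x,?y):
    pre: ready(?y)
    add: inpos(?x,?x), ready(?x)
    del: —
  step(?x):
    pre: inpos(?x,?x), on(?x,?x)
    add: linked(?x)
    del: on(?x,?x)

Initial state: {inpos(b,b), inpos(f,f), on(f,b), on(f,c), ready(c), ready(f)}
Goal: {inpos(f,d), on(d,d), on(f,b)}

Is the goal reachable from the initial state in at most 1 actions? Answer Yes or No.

1. free(d,c)  →  {inpos(b,b), inpos(d,d), inpos(f,f), on(f,b), on(f,c), ready(c), ready(d), ready(f)}
2. grab(d,f)  →  {inpos(b,b), inpos(d,d), inpos(f,d), inpos(f,f), linked(f), on(f,b), on(f,c), ready(c), ready(d), ready(f)}
3. flip(d)  →  {inpos(b,b), inpos(f,d), inpos(f,f), linked(f), on(d,d), on(f,b), on(f,c), ready(c), ready(d), ready(f)}
optimal plan length = 3; 3 > 1

No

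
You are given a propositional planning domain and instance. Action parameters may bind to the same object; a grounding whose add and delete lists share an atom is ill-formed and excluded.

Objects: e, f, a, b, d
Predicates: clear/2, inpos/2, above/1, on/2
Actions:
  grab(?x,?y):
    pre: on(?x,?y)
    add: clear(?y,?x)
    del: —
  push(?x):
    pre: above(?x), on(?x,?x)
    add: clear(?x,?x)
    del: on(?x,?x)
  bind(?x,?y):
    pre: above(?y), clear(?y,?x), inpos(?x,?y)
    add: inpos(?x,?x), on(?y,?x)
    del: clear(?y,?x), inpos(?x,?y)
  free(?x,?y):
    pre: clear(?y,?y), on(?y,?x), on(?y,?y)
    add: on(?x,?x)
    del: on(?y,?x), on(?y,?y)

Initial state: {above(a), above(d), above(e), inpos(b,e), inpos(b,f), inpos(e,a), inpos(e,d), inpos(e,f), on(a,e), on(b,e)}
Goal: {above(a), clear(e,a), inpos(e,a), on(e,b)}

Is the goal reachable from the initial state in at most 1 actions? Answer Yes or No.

1. grab(a,e)  →  {above(a), above(d), above(e), clear(e,a), inpos(b,e), inpos(b,f), inpos(e,a), inpos(e,d), inpos(e,f), on(a,e), on(b,e)}
2. grab(b,e)  →  {above(a), above(d), above(e), clear(e,a), clear(e,b), inpos(b,e), inpos(b,f), inpos(e,a), inpos(e,d), inpos(e,f), on(a,e), on(b,e)}
3. bind(b,e)  →  {above(a), above(d), above(e), clear(e,a), inpos(b,b), inpos(b,f), inpos(e,a), inpos(e,d), inpos(e,f), on(a,e), on(b,e), on(e,b)}
optimal plan length = 3; 3 > 1

No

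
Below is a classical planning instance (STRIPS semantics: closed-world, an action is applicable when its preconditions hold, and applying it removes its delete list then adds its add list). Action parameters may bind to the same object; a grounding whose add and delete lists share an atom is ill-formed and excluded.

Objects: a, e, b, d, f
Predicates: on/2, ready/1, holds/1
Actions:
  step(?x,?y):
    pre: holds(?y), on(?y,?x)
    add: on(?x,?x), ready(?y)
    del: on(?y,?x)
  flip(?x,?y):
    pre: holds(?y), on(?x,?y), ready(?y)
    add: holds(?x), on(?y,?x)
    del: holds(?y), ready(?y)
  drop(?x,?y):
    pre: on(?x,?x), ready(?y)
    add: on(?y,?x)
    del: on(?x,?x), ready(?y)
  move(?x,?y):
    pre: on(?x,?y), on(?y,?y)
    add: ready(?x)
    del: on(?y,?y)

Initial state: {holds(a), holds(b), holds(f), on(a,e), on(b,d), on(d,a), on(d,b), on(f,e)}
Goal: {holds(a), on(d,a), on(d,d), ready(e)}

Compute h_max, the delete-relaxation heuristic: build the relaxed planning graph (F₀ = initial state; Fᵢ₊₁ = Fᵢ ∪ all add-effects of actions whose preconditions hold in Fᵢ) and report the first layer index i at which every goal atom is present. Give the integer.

2

F0 = init (8 atoms)
F1 = F0 ∪ {on(d,d), on(e,e), ready(a), ready(b), ready(f)}  (13 atoms)
F2 = F1 ∪ {holds(d), on(a,d), on(b,e), on(f,d), ready(d), ready(e)}  (19 atoms)
goal ⊆ F2  ⇒  h_max = 2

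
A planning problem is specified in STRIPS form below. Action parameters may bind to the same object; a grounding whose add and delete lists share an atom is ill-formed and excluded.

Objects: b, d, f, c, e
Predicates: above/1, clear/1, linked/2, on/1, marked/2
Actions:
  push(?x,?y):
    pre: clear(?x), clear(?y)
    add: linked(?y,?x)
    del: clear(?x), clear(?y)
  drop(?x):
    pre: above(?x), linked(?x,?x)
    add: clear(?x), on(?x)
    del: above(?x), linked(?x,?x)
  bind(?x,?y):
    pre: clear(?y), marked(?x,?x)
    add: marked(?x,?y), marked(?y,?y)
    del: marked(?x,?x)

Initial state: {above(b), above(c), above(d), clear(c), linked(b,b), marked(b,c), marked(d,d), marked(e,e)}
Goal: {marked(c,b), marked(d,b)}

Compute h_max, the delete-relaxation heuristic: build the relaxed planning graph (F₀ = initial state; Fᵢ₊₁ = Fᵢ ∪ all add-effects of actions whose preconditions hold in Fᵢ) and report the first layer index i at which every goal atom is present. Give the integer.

F0 = init (8 atoms)
F1 = F0 ∪ {clear(b), linked(c,c), marked(c,c), marked(d,c), marked(e,c), on(b)}  (14 atoms)
F2 = F1 ∪ {linked(b,c), linked(c,b), marked(b,b), marked(c,b), marked(d,b), marked(e,b), on(c)}  (21 atoms)
goal ⊆ F2  ⇒  h_max = 2

2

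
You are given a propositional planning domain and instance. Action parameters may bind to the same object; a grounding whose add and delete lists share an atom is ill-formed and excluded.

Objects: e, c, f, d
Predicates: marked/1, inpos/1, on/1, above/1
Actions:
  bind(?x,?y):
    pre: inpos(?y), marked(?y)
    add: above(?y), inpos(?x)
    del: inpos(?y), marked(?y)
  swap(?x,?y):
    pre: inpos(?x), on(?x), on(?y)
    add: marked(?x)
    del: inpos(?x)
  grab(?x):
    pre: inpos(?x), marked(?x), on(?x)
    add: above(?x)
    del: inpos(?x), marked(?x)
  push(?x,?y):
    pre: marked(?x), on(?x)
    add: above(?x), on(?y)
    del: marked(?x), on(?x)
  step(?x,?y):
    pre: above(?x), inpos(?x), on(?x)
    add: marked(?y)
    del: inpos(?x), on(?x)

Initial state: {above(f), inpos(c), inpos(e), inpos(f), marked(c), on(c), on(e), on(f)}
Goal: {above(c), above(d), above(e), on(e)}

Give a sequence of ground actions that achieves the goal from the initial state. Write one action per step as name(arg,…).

1. bind(e,c)  →  {above(c), above(f), inpos(e), inpos(f), on(c), on(e), on(f)}
2. swap(e,e)  →  {above(c), above(f), inpos(f), marked(e), on(c), on(e), on(f)}
3. push(e,d)  →  {above(c), above(e), above(f), inpos(f), on(c), on(d), on(f)}
4. step(f,d)  →  {above(c), above(e), above(f), marked(d), on(c), on(d)}
5. push(d,e)  →  {above(c), above(d), above(e), above(f), on(c), on(e)}

bind(e,c); swap(e,e); push(e,d); step(f,d); push(d,e)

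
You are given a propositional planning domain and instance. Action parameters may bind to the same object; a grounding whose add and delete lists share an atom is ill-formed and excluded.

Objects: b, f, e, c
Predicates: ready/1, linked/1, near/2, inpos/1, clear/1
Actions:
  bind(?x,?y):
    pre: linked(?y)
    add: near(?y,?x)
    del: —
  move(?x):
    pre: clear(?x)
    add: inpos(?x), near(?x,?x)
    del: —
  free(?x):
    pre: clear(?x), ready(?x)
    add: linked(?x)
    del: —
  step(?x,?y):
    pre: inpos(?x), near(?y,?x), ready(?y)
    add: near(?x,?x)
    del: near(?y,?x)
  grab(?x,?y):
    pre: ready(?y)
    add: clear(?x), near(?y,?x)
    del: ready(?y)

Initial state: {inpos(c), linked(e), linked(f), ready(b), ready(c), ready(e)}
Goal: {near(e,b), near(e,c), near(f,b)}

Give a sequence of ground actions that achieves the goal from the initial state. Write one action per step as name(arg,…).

bind(b,f); bind(b,e); bind(c,e)

1. bind(b,f)  →  {inpos(c), linked(e), linked(f), near(f,b), ready(b), ready(c), ready(e)}
2. bind(b,e)  →  {inpos(c), linked(e), linked(f), near(e,b), near(f,b), ready(b), ready(c), ready(e)}
3. bind(c,e)  →  {inpos(c), linked(e), linked(f), near(e,b), near(e,c), near(f,b), ready(b), ready(c), ready(e)}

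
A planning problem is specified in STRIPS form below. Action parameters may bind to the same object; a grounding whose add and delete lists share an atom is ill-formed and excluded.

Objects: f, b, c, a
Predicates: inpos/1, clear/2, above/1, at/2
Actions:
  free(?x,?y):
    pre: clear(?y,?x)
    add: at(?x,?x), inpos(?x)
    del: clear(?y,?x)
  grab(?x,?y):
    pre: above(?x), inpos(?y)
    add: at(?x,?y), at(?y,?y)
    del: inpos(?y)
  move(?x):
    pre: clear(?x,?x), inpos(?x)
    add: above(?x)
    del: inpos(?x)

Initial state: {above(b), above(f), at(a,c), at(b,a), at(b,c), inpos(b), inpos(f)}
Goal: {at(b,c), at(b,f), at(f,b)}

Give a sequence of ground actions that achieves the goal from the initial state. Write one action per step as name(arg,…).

grab(f,b); grab(b,f)

1. grab(f,b)  →  {above(b), above(f), at(a,c), at(b,a), at(b,b), at(b,c), at(f,b), inpos(f)}
2. grab(b,f)  →  {above(b), above(f), at(a,c), at(b,a), at(b,b), at(b,c), at(b,f), at(f,b), at(f,f)}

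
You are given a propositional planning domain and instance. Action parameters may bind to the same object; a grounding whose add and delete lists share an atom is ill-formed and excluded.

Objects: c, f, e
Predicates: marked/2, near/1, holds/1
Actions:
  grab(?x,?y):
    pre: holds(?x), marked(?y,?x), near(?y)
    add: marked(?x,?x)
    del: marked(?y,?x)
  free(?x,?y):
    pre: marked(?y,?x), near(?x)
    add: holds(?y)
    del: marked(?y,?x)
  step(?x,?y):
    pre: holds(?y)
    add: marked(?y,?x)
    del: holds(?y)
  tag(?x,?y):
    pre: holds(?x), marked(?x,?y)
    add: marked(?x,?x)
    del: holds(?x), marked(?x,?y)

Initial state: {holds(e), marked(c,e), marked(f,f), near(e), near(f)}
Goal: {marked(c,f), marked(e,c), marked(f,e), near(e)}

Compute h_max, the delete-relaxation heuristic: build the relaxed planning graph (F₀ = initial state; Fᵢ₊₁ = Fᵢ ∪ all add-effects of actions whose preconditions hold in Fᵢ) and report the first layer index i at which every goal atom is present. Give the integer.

F0 = init (5 atoms)
F1 = F0 ∪ {holds(c), holds(f), marked(e,c), marked(e,e), marked(e,f)}  (10 atoms)
F2 = F1 ∪ {marked(c,c), marked(c,f), marked(f,c), marked(f,e)}  (14 atoms)
goal ⊆ F2  ⇒  h_max = 2

2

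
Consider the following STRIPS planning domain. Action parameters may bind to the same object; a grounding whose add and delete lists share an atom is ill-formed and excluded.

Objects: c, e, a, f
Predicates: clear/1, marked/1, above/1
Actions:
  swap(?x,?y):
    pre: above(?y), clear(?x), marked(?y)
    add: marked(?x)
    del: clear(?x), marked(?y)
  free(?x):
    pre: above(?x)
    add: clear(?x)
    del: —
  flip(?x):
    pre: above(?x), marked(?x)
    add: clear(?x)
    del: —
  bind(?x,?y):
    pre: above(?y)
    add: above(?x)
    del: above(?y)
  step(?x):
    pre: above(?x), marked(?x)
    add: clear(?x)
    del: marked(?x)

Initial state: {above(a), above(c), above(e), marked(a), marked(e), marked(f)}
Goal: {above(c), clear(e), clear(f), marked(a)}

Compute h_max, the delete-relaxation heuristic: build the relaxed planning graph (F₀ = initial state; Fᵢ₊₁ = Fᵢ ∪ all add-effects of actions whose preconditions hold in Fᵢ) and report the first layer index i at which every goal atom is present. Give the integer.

F0 = init (6 atoms)
F1 = F0 ∪ {above(f), clear(a), clear(c), clear(e)}  (10 atoms)
F2 = F1 ∪ {clear(f), marked(c)}  (12 atoms)
goal ⊆ F2  ⇒  h_max = 2

2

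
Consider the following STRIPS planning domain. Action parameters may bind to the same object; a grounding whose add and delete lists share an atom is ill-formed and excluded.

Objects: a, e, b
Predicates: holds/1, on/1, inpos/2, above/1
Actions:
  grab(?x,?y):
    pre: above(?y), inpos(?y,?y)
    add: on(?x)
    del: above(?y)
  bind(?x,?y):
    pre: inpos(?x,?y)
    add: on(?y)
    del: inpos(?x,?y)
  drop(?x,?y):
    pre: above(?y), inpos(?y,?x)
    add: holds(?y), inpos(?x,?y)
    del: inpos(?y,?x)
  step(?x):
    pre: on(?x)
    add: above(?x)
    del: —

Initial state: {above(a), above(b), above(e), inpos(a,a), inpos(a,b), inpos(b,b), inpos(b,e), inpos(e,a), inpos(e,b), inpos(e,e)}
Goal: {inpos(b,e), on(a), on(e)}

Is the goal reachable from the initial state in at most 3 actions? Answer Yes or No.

1. grab(a,a)  →  {above(b), above(e), inpos(a,a), inpos(a,b), inpos(b,b), inpos(b,e), inpos(e,a), inpos(e,b), inpos(e,e), on(a)}
2. grab(e,e)  →  {above(b), inpos(a,a), inpos(a,b), inpos(b,b), inpos(b,e), inpos(e,a), inpos(e,b), inpos(e,e), on(a), on(e)}
optimal plan length = 2; 2 ≤ 3

Yes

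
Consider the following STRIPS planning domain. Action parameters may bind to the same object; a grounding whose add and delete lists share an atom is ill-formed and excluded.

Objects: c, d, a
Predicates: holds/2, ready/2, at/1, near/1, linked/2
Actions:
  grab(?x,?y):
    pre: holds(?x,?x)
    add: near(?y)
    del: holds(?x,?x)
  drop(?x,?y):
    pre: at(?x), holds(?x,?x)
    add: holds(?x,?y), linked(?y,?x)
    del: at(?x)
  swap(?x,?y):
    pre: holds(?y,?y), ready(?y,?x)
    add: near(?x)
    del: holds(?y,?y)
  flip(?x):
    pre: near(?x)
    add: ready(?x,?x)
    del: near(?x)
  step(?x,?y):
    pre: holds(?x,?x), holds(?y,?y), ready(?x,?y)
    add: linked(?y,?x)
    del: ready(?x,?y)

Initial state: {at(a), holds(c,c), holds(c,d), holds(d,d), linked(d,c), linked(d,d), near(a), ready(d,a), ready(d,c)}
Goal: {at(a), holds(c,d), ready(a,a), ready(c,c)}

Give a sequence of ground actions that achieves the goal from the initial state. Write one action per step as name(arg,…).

grab(c,c); flip(c); flip(a)

1. grab(c,c)  →  {at(a), holds(c,d), holds(d,d), linked(d,c), linked(d,d), near(a), near(c), ready(d,a), ready(d,c)}
2. flip(c)  →  {at(a), holds(c,d), holds(d,d), linked(d,c), linked(d,d), near(a), ready(c,c), ready(d,a), ready(d,c)}
3. flip(a)  →  {at(a), holds(c,d), holds(d,d), linked(d,c), linked(d,d), ready(a,a), ready(c,c), ready(d,a), ready(d,c)}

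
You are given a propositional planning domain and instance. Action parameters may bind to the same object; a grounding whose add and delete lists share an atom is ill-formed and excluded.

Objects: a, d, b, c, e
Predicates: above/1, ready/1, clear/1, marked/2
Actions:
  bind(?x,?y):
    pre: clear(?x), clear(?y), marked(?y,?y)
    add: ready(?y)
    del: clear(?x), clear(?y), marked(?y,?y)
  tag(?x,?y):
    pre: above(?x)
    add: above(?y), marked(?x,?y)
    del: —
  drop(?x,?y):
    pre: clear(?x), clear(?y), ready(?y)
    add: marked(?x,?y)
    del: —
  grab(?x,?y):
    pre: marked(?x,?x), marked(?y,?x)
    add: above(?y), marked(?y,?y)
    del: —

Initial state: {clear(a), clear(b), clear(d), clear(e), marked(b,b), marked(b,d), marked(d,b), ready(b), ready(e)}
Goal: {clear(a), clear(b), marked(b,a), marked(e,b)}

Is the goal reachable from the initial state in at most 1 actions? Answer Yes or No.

No

1. drop(e,b)  →  {clear(a), clear(b), clear(d), clear(e), marked(b,b), marked(b,d), marked(d,b), marked(e,b), ready(b), ready(e)}
2. grab(b,b)  →  {above(b), clear(a), clear(b), clear(d), clear(e), marked(b,b), marked(b,d), marked(d,b), marked(e,b), ready(b), ready(e)}
3. tag(b,a)  →  {above(a), above(b), clear(a), clear(b), clear(d), clear(e), marked(b,a), marked(b,b), marked(b,d), marked(d,b), marked(e,b), ready(b), ready(e)}
optimal plan length = 3; 3 > 1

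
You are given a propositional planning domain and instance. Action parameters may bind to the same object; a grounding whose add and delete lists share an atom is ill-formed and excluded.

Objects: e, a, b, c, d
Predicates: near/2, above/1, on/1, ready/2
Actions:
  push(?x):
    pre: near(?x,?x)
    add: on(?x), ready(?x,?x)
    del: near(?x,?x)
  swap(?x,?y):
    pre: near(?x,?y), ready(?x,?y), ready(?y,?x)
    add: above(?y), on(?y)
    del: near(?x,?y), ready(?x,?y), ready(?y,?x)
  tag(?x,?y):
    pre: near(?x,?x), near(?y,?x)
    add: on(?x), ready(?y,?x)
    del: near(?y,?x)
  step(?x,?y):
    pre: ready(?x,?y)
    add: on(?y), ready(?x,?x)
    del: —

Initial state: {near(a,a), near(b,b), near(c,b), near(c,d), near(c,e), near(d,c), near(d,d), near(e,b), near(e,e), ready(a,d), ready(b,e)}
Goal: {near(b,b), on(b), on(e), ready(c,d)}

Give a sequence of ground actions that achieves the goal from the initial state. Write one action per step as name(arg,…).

1. push(e)  →  {near(a,a), near(b,b), near(c,b), near(c,d), near(c,e), near(d,c), near(d,d), near(e,b), on(e), ready(a,d), ready(b,e), ready(e,e)}
2. tag(b,e)  →  {near(a,a), near(b,b), near(c,b), near(c,d), near(c,e), near(d,c), near(d,d), on(b), on(e), ready(a,d), ready(b,e), ready(e,b), ready(e,e)}
3. tag(d,c)  →  {near(a,a), near(b,b), near(c,b), near(c,e), near(d,c), near(d,d), on(b), on(d), on(e), ready(a,d), ready(b,e), ready(c,d), ready(e,b), ready(e,e)}

push(e); tag(b,e); tag(d,c)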